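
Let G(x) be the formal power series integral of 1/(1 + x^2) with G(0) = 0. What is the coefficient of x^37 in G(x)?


1/(1 + x^2) = sum_{j>=0} (-1)^j x^(2j). Integrating termwise with G(0) = 0:
G(x) = sum_{j>=0} (-1)^j x^(2j+1) / (2j+1) = arctan(x).
Only odd powers are nonzero. For x^37 write 37 = 2*18 + 1, giving
(-1)^18 / 37 = 1/37 = 1/37.

1/37


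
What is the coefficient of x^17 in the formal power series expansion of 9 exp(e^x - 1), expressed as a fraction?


exp(e^x - 1) is the exponential generating function for the Bell numbers Bell_k: exp(e^x - 1) = sum_{k>=0} Bell_k x^k / k!.
So the coefficient of x^17 in 9 exp(e^x - 1) is 9 Bell_17 / 17!.
Computing: Bell_17 = 82864869804 and 17! = 355687428096000, giving
9 * 82864869804/355687428096000 = 255755771/121977856000.

255755771/121977856000


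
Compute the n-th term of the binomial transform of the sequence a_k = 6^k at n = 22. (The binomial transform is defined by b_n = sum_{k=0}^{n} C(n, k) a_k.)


With a_k = 6^k, b_n = sum_{k=0}^{n} C(n, k) 6^k = (1 + 6)^n by the binomial theorem.
For n = 22: (1 + 6)^22 = 7^22 = 3909821048582988049.

3909821048582988049


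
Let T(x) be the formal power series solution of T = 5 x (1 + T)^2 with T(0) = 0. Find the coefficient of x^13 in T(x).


Apply the Lagrange inversion formula: if T = 5 x * phi(T) with phi(t) = (1 + t)^2, then [x^n] T = 5^n * (1/n) [t^(n-1)] phi(t)^n = 5^n * (1/n) [t^(n-1)] (1 + t)^(2n) = 5^n * (1/n) C(2n, n-1).
Using the identity C(2n, n-1) = C(2n, n) * n / (n+1), the unscaled factor equals C(2n, n) / (n+1) = C_n, the n-th Catalan number.
For n = 13: C_13 = C(26, 13) / 14 = 10400600/14 = 742900.
With the 5^13 = 1220703125 factor, the coefficient is 1220703125 * 742900 = 906860351562500.

906860351562500


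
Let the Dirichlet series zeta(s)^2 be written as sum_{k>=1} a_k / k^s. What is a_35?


The Dirichlet convolution of the constant function 1 with itself gives (1 * 1)(k) = sum_{d | k} 1 = d(k), the number of positive divisors of k.
Since zeta(s) = sum_{k>=1} 1/k^s, we have zeta(s)^2 = sum_{k>=1} d(k)/k^s, so a_k = d(k).
For k = 35: the divisors are 1, 5, 7, 35.
Count = 4.

4


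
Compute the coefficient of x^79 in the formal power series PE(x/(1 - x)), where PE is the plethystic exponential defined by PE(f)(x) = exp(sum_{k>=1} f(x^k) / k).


For f(x) = x/(1 - x) we have
sum_{k>=1} f(x^k) / k = sum_{k>=1} (1/k) * x^k / (1 - x^k) = sum_{k, m >= 1} x^(k m) / k,
which after exponentiating simplifies to
PE(x/(1 - x)) = prod_{k>=1} 1 / (1 - x^k).
This is the generating function for the partition function p(n), so the coefficient of x^79 is p(79).
Computing p(79) by dynamic programming over parts 1, 2, ..., 79: p(79) = 13848650.

13848650


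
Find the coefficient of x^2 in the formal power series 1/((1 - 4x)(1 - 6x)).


By partial fractions or Cauchy convolution:
The coefficient equals sum_{k=0}^{2} 4^k * 6^(2-k).
= 76

76


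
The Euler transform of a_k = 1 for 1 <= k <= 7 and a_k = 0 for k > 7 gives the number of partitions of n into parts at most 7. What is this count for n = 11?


Partitions of 11 into parts at most 7:
Using generating function (1-x)^(-1)(1-x^2)^(-1)...(1-x^7)^(-1),
the coefficient of x^11 = 49

49


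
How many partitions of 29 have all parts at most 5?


Using the generating function (1-x)^(-1)(1-x^2)^(-1)...(1-x^5)^(-1),
the coefficient of x^29 counts these restricted partitions.
Result = 603

603


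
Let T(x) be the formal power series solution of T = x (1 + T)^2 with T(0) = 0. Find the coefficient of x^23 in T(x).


Apply the Lagrange inversion formula: if T = x * phi(T) with phi(t) = (1 + t)^2, then [x^n] T = (1/n) [t^(n-1)] phi(t)^n = (1/n) [t^(n-1)] (1 + t)^(2n) = (1/n) C(2n, n-1).
Using the identity C(2n, n-1) = C(2n, n) * n / (n+1), the unscaled factor equals C(2n, n) / (n+1) = C_n, the n-th Catalan number.
For n = 23: C_23 = C(46, 23) / 24 = 8233430727600/24 = 343059613650 = 343059613650.

343059613650


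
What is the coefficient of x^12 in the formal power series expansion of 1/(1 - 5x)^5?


The general identity 1/(1 - c x)^r = sum_{k>=0} c^k C(k + r - 1, r - 1) x^k follows by substituting y = c x into 1/(1 - y)^r = sum_{k>=0} C(k + r - 1, r - 1) y^k.
For c = 5, r = 5, k = 12:
5^12 * C(16, 4) = 244140625 * 1820 = 444335937500.

444335937500


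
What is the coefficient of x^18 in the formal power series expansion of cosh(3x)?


The Maclaurin series is cosh(t) = sum_{m>=0} t^(2m) / (2m)!, so substituting t = 3x, only even powers of x are nonzero, with coefficient of x^(2m) equal to 3^(2m) / (2m)!.
For x^18 the coefficient is 3^18/18! = 387420489/6402373705728000 = 59049/975822848000.

59049/975822848000


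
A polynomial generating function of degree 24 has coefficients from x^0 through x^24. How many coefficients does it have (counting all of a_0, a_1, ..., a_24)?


A polynomial of degree 24 takes the form a_0 + a_1 x + ... + a_24 x^24.
The number of coefficients is 24 + 1 = 25.

25


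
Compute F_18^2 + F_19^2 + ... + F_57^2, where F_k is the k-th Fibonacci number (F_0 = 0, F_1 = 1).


There is a standard identity sum_{k=0}^{N} F_k^2 = F_N * F_{N+1} (proved inductively from the telescoping relation F_k^2 = F_k F_{k+1} - F_{k-1} F_k). Then
sum_{k=18}^{57} F_k^2 = F_57 F_58 - F_17 F_18.
Computing: F_57 = 365435296162, F_58 = 591286729879, F_17 = 1597, F_18 = 2584.
Sum = 365435296162 * 591286729879 - 1597 * 2584 = 216077041249992855297750.

216077041249992855297750


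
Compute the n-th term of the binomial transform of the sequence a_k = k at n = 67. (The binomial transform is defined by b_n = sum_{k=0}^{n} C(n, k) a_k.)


With a_k = k, b_n = sum_{k=0}^{n} C(n, k) k. Using k * C(n, k) = n * C(n-1, k-1) gives b_n = n * sum_{k>=1} C(n-1, k-1) = n * 2^(n-1).
For n = 67: 67 * 2^66 = 67 * 73786976294838206464 = 4943727411754159833088.

4943727411754159833088


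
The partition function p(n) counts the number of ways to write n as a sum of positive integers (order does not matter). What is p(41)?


Using the generating function prod_{k>=1} 1/(1-x^k), we compute p(41).
By dynamic programming over parts 1 through 41:
p(41) = 44583

44583


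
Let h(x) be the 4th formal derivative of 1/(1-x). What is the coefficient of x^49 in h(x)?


Differentiating 4 times: d^4/dx^4 [1/(1-x)] = 4!/(1-x)^5.
The expansion 1/(1-x)^5 = sum_{k>=0} C(k+4, 4) x^k, so the coefficient of x^n in 4!/(1-x)^5 is 4! * C(n+4, 4).
For n = 49: 24 * C(53, 4) = 24 * 292825 = 7027800

7027800


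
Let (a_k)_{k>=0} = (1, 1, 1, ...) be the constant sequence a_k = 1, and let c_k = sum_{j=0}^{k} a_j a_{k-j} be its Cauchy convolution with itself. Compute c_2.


Since a_j = 1 for all j >= 0, the convolution sum becomes
c_k = sum_{j=0}^{k} 1 * 1 = 1 * (k + 1).
Equivalently, the generating function of (a_k) is 1/(1 - x) and its square is 1/(1 - x)^2 = sum_{k>=0} 1(k + 1) x^k.
For k = 2: 1 * 3 = 3.

3


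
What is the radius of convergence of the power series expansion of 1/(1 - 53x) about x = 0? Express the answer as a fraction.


Expanding 1/(1 - 53x) = sum_{k>=0} 53^k x^k, the series converges when |53x| < 1, i.e., |x| < 1/53.
So the radius of convergence is 1/53 = 1/53.

1/53


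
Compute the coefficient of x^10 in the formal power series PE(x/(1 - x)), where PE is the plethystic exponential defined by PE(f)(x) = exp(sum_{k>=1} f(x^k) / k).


For f(x) = x/(1 - x) we have
sum_{k>=1} f(x^k) / k = sum_{k>=1} (1/k) * x^k / (1 - x^k) = sum_{k, m >= 1} x^(k m) / k,
which after exponentiating simplifies to
PE(x/(1 - x)) = prod_{k>=1} 1 / (1 - x^k).
This is the generating function for the partition function p(n), so the coefficient of x^10 is p(10).
Computing p(10) by dynamic programming over parts 1, 2, ..., 10: p(10) = 42.

42


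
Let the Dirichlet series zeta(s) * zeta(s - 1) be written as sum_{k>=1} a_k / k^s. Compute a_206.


Convolution gives a_k = sum_{d | k} d * 1 = sum_{d | k} d = sigma(k), the sum of positive divisors of k.
For k = 206, the divisors are 1, 2, 103, 206, so
sigma(206) = 1 + 2 + 103 + 206 = 312.

312


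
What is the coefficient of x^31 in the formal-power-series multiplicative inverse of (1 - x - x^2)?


Let the inverse be f(x) = sum_{k>=0} a_k x^k. From f(x) * (1 - x - x^2) = 1 and matching coefficients:
 x^0: a_0 = 1.
 x^1: a_1 - a_0 = 0, so a_1 = 1.
 x^k (k >= 2): a_k - a_{k-1} - a_{k-2} = 0, i.e. a_k = a_{k-1} + a_{k-2}.
This is the Fibonacci-type recurrence shifted so that a_0 = a_1 = 1.
Iterating: a_0=1, a_1=1, a_2=2, a_3=3, a_4=5, a_5=8, a_6=13, a_7=21, a_8=34, a_9=55, ...
a_31 = 2178309.

2178309


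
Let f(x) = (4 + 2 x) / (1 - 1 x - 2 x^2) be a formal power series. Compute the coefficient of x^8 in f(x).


Write f(x) = sum_{k>=0} a_k x^k. Multiplying both sides by 1 - 1 x - 2 x^2 gives
(1 - 1 x - 2 x^2) sum_{k>=0} a_k x^k = 4 + 2 x.
Matching coefficients:
 x^0: a_0 = 4
 x^1: a_1 - 1 a_0 = 2  =>  a_1 = 1*4 + 2 = 6
 x^k (k >= 2): a_k = 1 a_{k-1} + 2 a_{k-2}.
Iterating: a_2 = 14, a_3 = 26, a_4 = 54, a_5 = 106, a_6 = 214, a_7 = 426, a_8 = 854.
So the coefficient of x^8 is 854.

854


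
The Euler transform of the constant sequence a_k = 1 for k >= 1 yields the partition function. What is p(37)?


The Euler transform converts the sequence a_k = 1 into the number of integer partitions.
Using the recurrence or dynamic programming:
p(37) = 21637

21637


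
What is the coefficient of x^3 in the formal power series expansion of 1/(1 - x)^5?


The negative binomial / multiset identity is
1/(1 - x)^r = sum_{k>=0} C(k + r - 1, r - 1) x^k.
Here r = 5 and k = 3, so the coefficient is
C(3 + 4, 4) = C(7, 4)
= 35

35


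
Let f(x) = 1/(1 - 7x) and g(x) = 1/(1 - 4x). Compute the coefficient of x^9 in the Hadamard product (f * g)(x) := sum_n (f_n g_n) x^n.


f has coefficients f_k = 7^k and g has coefficients g_k = 4^k, so the Hadamard product has coefficient (f*g)_k = 7^k * 4^k = 28^k.
For k = 9: 28^9 = 10578455953408.

10578455953408


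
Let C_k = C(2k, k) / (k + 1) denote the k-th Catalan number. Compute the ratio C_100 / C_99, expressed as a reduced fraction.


Using C_k = (2k)! / (k! (k+1)!), the ratio C_{k+1}/C_k simplifies to
C_{k+1}/C_k = [(2k+2)! / ((k+1)! (k+2)!)] * [k! (k+1)! / (2k)!]
 = (2k+2)(2k+1) / ((k+1)(k+2)) = 2(2k+1) / (k+2).
For k = 99: 2(2*99 + 1) / (99 + 2) = 398/101 = 398/101.

398/101


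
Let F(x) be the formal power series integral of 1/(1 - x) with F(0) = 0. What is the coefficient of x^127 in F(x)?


1/(1 - x) = sum_{k>=0} x^k. Integrating termwise and using F(0) = 0 gives
F(x) = sum_{k>=0} x^(k+1) / (k+1) = sum_{m>=1} x^m / m = -ln(1 - x).
So the coefficient of x^127 is 1/127 = 1/127.

1/127


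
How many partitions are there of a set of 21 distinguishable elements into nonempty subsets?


Bell_21 can be computed from the Bell triangle or from Dobinski's identity Bell_n = (1/e) * sum_{k>=0} k^n / k!.
Computing Bell_21 = 474869816156751.

474869816156751


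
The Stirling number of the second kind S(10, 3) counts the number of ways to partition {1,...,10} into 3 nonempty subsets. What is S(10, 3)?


Using the explicit formula S(n,k) = (1/k!) sum_{j=0}^{k} (-1)^(k-j) C(k,j) j^n:
S(10, 3) = 9330
Equivalently, S(n,k) is n! times the coefficient of x^n in the EGF (e^x - 1)^k / k!.

9330


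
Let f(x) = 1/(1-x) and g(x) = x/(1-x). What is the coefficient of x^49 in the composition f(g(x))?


First simplify the composition: f(g(x)) = 1/(1 - x/(1-x)) = (1-x)/((1-x) - x) = (1-x)/(1-2x).
Now extract the coefficient. Write (1-x)/(1-2x) = 1/(1-2x) - x/(1-2x).
The coefficient of x^n in 1/(1-2x) is 2^n, and in x/(1-2x) is 2^(n-1) (for n >= 1).
So the coefficient of x^49 is 2^49 - 2^48 = 562949953421312 - 281474976710656 = 281474976710656.

281474976710656


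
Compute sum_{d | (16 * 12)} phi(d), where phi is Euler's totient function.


First, 16 * 12 = 192. One classical identity is sum_{d | n} phi(d) = n (each k in [1, n] has a unique gcd with n, and among the k's with gcd(k, n) = n/d there are phi(d) of them). So the sum equals 192. We also verify directly:
Divisors of 192: 1, 2, 3, 4, 6, 8, 12, 16, 24, 32, 48, 64, 96, 192.
phi values: 1, 1, 2, 2, 2, 4, 4, 8, 8, 16, 16, 32, 32, 64.
Sum = 192.

192


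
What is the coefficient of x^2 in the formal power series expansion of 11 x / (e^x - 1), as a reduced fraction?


The exponential generating function for Bernoulli numbers is
x / (e^x - 1) = sum_{k>=0} B_k x^k / k!.
So the coefficient of x^2 in 11 x / (e^x - 1) is 11 B_2 / 2!.
Computing: B_2 = 1/6, 2! = 2, giving
11 * 1/6 / 2 = 11/12.

11/12


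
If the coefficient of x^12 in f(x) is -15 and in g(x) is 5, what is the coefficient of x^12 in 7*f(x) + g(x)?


Scalar multiplication scales coefficients: 7 * -15 = -105.
Then add the g coefficient: -105 + 5
= -100

-100


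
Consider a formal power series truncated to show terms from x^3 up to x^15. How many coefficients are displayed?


From x^3 to x^15 inclusive, the count is 15 - 3 + 1 = 13.

13


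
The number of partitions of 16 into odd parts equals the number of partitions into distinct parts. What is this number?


Computing partitions of 16 into odd parts (1, 3, 5, ...):
Using the generating function prod_{k>=0} 1/(1-x^(2k+1)),
the count is 32

32


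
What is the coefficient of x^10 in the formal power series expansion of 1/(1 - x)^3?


The expansion 1/(1 - x)^r = sum_{k>=0} C(k + r - 1, r - 1) x^k follows from the multiset / negative-binomial theorem (or from repeated differentiation of the geometric series).
For r = 3 and k = 10:
C(12, 2) = 479001600 / (2 * 3628800) = 66.

66


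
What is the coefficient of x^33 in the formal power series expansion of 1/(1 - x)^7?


The negative binomial / multiset identity is
1/(1 - x)^r = sum_{k>=0} C(k + r - 1, r - 1) x^k.
Here r = 7 and k = 33, so the coefficient is
C(33 + 6, 6) = C(39, 6)
= 3262623

3262623


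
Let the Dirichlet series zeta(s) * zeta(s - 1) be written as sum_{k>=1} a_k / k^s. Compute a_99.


Convolution gives a_k = sum_{d | k} d * 1 = sum_{d | k} d = sigma(k), the sum of positive divisors of k.
For k = 99, the divisors are 1, 3, 9, 11, 33, 99, so
sigma(99) = 1 + 3 + 9 + 11 + 33 + 99 = 156.

156


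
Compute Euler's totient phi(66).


phi(n) counts integers in [1, n] coprime to n. Using the multiplicative formula phi(n) = n * prod_{p | n} (1 - 1/p):
66 = 2 * 3 * 11, so
phi(66) = 66 * (1 - 1/2) * (1 - 1/3) * (1 - 1/11) = 20.

20


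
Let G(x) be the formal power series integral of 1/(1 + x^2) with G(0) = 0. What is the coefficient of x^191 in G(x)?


1/(1 + x^2) = sum_{j>=0} (-1)^j x^(2j). Integrating termwise with G(0) = 0:
G(x) = sum_{j>=0} (-1)^j x^(2j+1) / (2j+1) = arctan(x).
Only odd powers are nonzero. For x^191 write 191 = 2*95 + 1, giving
(-1)^95 / 191 = -1/191 = -1/191.

-1/191


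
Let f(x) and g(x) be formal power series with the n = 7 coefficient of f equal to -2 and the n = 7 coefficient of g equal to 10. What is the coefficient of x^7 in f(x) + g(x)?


Addition of formal power series is termwise.
The coefficient of x^7 in f + g = -2 + 10
= 8

8


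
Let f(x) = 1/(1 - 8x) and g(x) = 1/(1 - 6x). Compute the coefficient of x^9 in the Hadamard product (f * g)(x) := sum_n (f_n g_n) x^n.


f has coefficients f_k = 8^k and g has coefficients g_k = 6^k, so the Hadamard product has coefficient (f*g)_k = 8^k * 6^k = 48^k.
For k = 9: 48^9 = 1352605460594688.

1352605460594688


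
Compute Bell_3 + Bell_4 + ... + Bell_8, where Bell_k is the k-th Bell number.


Recall Bell_k counts set partitions of a k-set (with Bell_0 = 1 by convention).
Bell_3 through Bell_8: 5, 15, 52, 203, 877, 4140
Sum = 5 + 15 + 52 + 203 + 877 + 4140 = 5292.

5292


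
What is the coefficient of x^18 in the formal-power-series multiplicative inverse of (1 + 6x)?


The inverse is 1/(1 + 6x). Apply the geometric identity 1/(1 - y) = sum_{k>=0} y^k with y = -6x:
1/(1 + 6x) = sum_{k>=0} (-6)^k x^k.
So the coefficient of x^18 is (-6)^18 = 101559956668416.

101559956668416


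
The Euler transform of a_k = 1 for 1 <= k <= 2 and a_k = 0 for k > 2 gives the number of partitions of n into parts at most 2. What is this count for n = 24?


Partitions of 24 into parts at most 2:
Using generating function (1-x)^(-1)(1-x^2)^(-1),
the coefficient of x^24 = 13

13


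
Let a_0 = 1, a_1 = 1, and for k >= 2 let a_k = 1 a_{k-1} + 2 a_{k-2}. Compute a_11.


Iterating the recurrence forward:
a_0 = 1
a_1 = 1
a_2 = 1*1 + 2*1 = 3
a_3 = 1*3 + 2*1 = 5
a_4 = 1*5 + 2*3 = 11
a_5 = 1*11 + 2*5 = 21
a_6 = 1*21 + 2*11 = 43
a_7 = 1*43 + 2*21 = 85
a_8 = 1*85 + 2*43 = 171
a_9 = 1*171 + 2*85 = 341
a_10 = 1*341 + 2*171 = 683
a_11 = 1*683 + 2*341 = 1365
So a_11 = 1365.

1365


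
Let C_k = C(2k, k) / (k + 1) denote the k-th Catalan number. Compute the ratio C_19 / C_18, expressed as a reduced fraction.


Using C_k = (2k)! / (k! (k+1)!), the ratio C_{k+1}/C_k simplifies to
C_{k+1}/C_k = [(2k+2)! / ((k+1)! (k+2)!)] * [k! (k+1)! / (2k)!]
 = (2k+2)(2k+1) / ((k+1)(k+2)) = 2(2k+1) / (k+2).
For k = 18: 2(2*18 + 1) / (18 + 2) = 74/20 = 37/10.

37/10


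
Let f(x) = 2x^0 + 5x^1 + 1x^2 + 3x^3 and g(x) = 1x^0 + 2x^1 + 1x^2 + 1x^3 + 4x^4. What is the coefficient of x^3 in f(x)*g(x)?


Cauchy product at x^3:
2*1 + 5*1 + 1*2 + 3*1
= 12

12


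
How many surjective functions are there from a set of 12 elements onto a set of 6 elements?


By inclusion-exclusion on which target elements are missed, the number of surjections from an n-set onto a k-set is
surj(n, k) = sum_{j=0}^{k} (-1)^j C(k, j) (k - j)^n.
Equivalently surj(n, k) = k! * S(n, k), where S(n, k) is the Stirling number of the second kind.
For n = 12, k = 6:
S(12, 6) = 1323652, so
surj = 6! * 1323652 = 720 * 1323652 = 953029440.

953029440


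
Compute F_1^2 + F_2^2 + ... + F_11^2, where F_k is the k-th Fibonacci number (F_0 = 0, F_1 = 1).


There is a standard identity sum_{k=0}^{N} F_k^2 = F_N * F_{N+1} (proved inductively from the telescoping relation F_k^2 = F_k F_{k+1} - F_{k-1} F_k). Then
sum_{k=1}^{11} F_k^2 = F_11 F_12 - F_0 F_1.
Computing: F_11 = 89, F_12 = 144, F_0 = 0, F_1 = 1.
Sum = 89 * 144 - 0 * 1 = 12816.

12816


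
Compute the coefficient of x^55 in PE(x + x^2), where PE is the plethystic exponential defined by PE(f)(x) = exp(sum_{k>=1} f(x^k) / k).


With f(x) = x + x^2, the exponent is sum_{k>=1} (x^k + x^(2k)) / k = -ln(1 - x) - ln(1 - x^2). Exponentiating:
PE(x + x^2) = 1 / ((1 - x)(1 - x^2)).
This is the generating function for partitions of n into parts of size 1 or 2. The number of 2's can be any j in 0..27, and the rest are 1's, so
[x^55] = floor(55/2) + 1 = 28.

28


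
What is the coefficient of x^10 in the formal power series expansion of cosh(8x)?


The Maclaurin series is cosh(t) = sum_{m>=0} t^(2m) / (2m)!, so substituting t = 8x, only even powers of x are nonzero, with coefficient of x^(2m) equal to 8^(2m) / (2m)!.
For x^10 the coefficient is 8^10/10! = 1073741824/3628800 = 4194304/14175.

4194304/14175


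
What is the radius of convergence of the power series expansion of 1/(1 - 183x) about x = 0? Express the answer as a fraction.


Expanding 1/(1 - 183x) = sum_{k>=0} 183^k x^k, the series converges when |183x| < 1, i.e., |x| < 1/183.
So the radius of convergence is 1/183 = 1/183.

1/183


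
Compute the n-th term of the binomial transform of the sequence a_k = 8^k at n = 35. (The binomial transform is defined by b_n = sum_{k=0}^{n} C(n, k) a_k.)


With a_k = 8^k, b_n = sum_{k=0}^{n} C(n, k) 8^k = (1 + 8)^n by the binomial theorem.
For n = 35: (1 + 8)^35 = 9^35 = 2503155504993241601315571986085849.

2503155504993241601315571986085849


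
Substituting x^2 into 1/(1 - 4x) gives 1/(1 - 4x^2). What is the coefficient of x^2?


The coefficient of x^(2m) in 1/(1 - 4x^2) is 4^m.
With n = 2 = 2*1, the coefficient is 4^1 = 4.

4


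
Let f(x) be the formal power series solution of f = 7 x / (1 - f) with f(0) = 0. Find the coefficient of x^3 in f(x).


Apply Lagrange inversion: f = 7 x * phi(f) with phi(t) = 1/(1 - t), so
[x^n] f = 7^n * (1/n) [t^(n-1)] phi(t)^n = 7^n * (1/n) [t^(n-1)] (1 - t)^(-n) = 7^n * (1/n) C(2n - 2, n - 1) = 7^n * C_{n-1}.
For n = 3: C_2 = C(4, 2) / 3 = 6/3 = 2.
With the 7^3 = 343 factor, the coefficient is 343 * 2 = 686.

686


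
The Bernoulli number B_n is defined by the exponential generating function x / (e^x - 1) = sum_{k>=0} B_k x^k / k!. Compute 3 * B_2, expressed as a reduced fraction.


Bernoulli numbers can also be computed recursively via B_0 = 1 and sum_{j=0}^{m} C(m+1, j) B_j = 0 for m >= 1. Odd-index Bernoulli numbers vanish for k >= 3.
Computing B_2 = 1/6, so 3 * B_2 = 3 * 1/6 = 1/2.

1/2


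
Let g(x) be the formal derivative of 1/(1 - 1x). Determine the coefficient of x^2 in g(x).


Differentiate termwise: d/dx sum_{k>=0} 1^k x^k = sum_{k>=1} k 1^k x^(k-1) = sum_{j>=0} (j+1) 1^(j+1) x^j.
Equivalently, d/dx [1/(1 - 1x)] = 1/(1 - 1x)^2.
For j = 2: 3 * 1^3 = 3 * 1 = 3.

3


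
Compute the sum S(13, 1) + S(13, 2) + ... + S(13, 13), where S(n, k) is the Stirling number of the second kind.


By definition, S(n, k) counts partitions of an n-set into exactly k nonempty blocks.
Computing row n = 13 for k = 1..13:
S(13, k): 1, 4095, 261625, 2532530, 7508501, 9321312, 5715424, 1899612, 359502, 39325, 2431, 78, 1
Sum = 27644437. (This equals Bell_13 since the sum runs over all k.)

27644437


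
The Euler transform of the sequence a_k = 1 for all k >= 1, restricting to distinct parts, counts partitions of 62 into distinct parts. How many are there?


Partitions of 62 into distinct parts can be computed via generating function.
Product (1+x)(1+x^2)(1+x^3)...
The coefficient of x^62 = 13394

13394


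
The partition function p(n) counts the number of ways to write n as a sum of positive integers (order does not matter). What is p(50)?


Using the generating function prod_{k>=1} 1/(1-x^k), we compute p(50).
By dynamic programming over parts 1 through 50:
p(50) = 204226

204226


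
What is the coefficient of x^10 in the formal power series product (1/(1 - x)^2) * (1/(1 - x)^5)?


Combine the factors: (1/(1 - x)^2) * (1/(1 - x)^5) = 1/(1 - x)^7.
Then use 1/(1 - x)^r = sum_{k>=0} C(k + r - 1, r - 1) x^k with r = 7 and k = 10:
C(16, 6) = 8008.

8008


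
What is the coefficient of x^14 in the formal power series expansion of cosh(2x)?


The Maclaurin series is cosh(t) = sum_{m>=0} t^(2m) / (2m)!, so substituting t = 2x, only even powers of x are nonzero, with coefficient of x^(2m) equal to 2^(2m) / (2m)!.
For x^14 the coefficient is 2^14/14! = 16384/87178291200 = 8/42567525.

8/42567525


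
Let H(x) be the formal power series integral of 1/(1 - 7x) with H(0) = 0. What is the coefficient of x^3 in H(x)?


1/(1 - 7x) = sum_{k>=0} 7^k x^k. Integrating termwise with H(0) = 0:
H(x) = sum_{k>=0} 7^k x^(k+1) / (k+1) = sum_{m>=1} 7^(m-1) x^m / m.
For m = 3: 7^2/3 = 49/3 = 49/3.

49/3


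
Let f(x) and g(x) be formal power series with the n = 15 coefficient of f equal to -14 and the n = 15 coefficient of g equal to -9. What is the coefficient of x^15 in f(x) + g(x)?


Addition of formal power series is termwise.
The coefficient of x^15 in f + g = -14 + -9
= -23

-23


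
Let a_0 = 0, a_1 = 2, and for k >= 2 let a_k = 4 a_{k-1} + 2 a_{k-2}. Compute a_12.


Iterating the recurrence forward:
a_0 = 0
a_1 = 2
a_2 = 4*2 + 2*0 = 8
a_3 = 4*8 + 2*2 = 36
a_4 = 4*36 + 2*8 = 160
a_5 = 4*160 + 2*36 = 712
a_6 = 4*712 + 2*160 = 3168
a_7 = 4*3168 + 2*712 = 14096
a_8 = 4*14096 + 2*3168 = 62720
a_9 = 4*62720 + 2*14096 = 279072
a_10 = 4*279072 + 2*62720 = 1241728
a_11 = 4*1241728 + 2*279072 = 5525056
a_12 = 4*5525056 + 2*1241728 = 24583680
So a_12 = 24583680.

24583680


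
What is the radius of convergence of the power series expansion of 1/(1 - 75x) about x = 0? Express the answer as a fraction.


Expanding 1/(1 - 75x) = sum_{k>=0} 75^k x^k, the series converges when |75x| < 1, i.e., |x| < 1/75.
So the radius of convergence is 1/75 = 1/75.

1/75


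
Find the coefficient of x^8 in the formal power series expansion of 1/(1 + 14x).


Write 1/(1 + c x) = 1/(1 - (-c) x) and apply the geometric-series identity
1/(1 - y) = sum_{k>=0} y^k to get 1/(1 + c x) = sum_{k>=0} (-c)^k x^k.
So the coefficient of x^k is (-c)^k = (-1)^k * c^k.
Here c = 14 and k = 8:
(-14)^8 = 1 * 1475789056 = 1475789056

1475789056


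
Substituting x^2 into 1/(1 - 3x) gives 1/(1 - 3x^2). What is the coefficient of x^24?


The coefficient of x^(2m) in 1/(1 - 3x^2) is 3^m.
With n = 24 = 2*12, the coefficient is 3^12 = 531441.

531441


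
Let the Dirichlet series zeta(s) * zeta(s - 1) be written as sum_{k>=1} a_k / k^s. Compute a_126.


Convolution gives a_k = sum_{d | k} d * 1 = sum_{d | k} d = sigma(k), the sum of positive divisors of k.
For k = 126, the divisors are 1, 2, 3, 6, 7, 9, 14, 18, 21, 42, 63, 126, so
sigma(126) = 1 + 2 + 3 + 6 + 7 + 9 + 14 + 18 + 21 + 42 + 63 + 126 = 312.

312


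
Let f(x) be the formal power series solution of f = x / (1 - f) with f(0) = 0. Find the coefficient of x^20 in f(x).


Apply Lagrange inversion: f = x * phi(f) with phi(t) = 1/(1 - t), so
[x^n] f = (1/n) [t^(n-1)] phi(t)^n = (1/n) [t^(n-1)] (1 - t)^(-n) = (1/n) C(2n - 2, n - 1) = C_{n-1}.
For n = 20: C_19 = C(38, 19) / 20 = 35345263800/20 = 1767263190 = 1767263190.

1767263190


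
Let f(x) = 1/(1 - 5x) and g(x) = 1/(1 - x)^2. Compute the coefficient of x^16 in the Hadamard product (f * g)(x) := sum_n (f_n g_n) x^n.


f has coefficients f_k = 5^k. For g = 1/(1 - x)^2 the coefficient is g_k = C(k + 1, 1) = k + 1. The Hadamard coefficient is (f * g)_k = 5^k * (k + 1).
For k = 16: 5^16 * 17 = 152587890625 * 17 = 2593994140625.

2593994140625


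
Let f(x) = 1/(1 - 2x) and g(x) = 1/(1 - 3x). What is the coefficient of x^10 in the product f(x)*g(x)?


The coefficient of x^n in f*g is the Cauchy product: sum_{k=0}^{n} a^k * b^(n-k).
With a=2, b=3, n=10:
sum_{k=0}^{10} 2^k * 3^(10-k)
= 175099

175099


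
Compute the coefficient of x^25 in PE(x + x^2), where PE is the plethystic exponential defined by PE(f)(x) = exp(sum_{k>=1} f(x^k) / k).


With f(x) = x + x^2, the exponent is sum_{k>=1} (x^k + x^(2k)) / k = -ln(1 - x) - ln(1 - x^2). Exponentiating:
PE(x + x^2) = 1 / ((1 - x)(1 - x^2)).
This is the generating function for partitions of n into parts of size 1 or 2. The number of 2's can be any j in 0..12, and the rest are 1's, so
[x^25] = floor(25/2) + 1 = 13.

13


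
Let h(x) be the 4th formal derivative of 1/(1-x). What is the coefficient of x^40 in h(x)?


Differentiating 4 times: d^4/dx^4 [1/(1-x)] = 4!/(1-x)^5.
The expansion 1/(1-x)^5 = sum_{k>=0} C(k+4, 4) x^k, so the coefficient of x^n in 4!/(1-x)^5 is 4! * C(n+4, 4).
For n = 40: 24 * C(44, 4) = 24 * 135751 = 3258024

3258024


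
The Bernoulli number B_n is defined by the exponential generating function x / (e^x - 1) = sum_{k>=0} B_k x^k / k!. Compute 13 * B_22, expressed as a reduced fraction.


Bernoulli numbers can also be computed recursively via B_0 = 1 and sum_{j=0}^{m} C(m+1, j) B_j = 0 for m >= 1. Odd-index Bernoulli numbers vanish for k >= 3.
Computing B_22 = 854513/138, so 13 * B_22 = 13 * 854513/138 = 11108669/138.

11108669/138


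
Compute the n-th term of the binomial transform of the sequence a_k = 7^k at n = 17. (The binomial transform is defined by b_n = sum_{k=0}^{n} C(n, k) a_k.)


With a_k = 7^k, b_n = sum_{k=0}^{n} C(n, k) 7^k = (1 + 7)^n by the binomial theorem.
For n = 17: (1 + 7)^17 = 8^17 = 2251799813685248.

2251799813685248


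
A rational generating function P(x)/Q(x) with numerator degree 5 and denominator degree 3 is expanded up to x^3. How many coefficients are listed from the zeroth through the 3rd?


Expanding up to x^3 gives the coefficients for x^0, x^1, ..., x^3.
That is 3 + 1 = 4 coefficients in total.

4


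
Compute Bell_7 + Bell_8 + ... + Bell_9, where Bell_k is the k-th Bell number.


Recall Bell_k counts set partitions of a k-set (with Bell_0 = 1 by convention).
Bell_7 through Bell_9: 877, 4140, 21147
Sum = 877 + 4140 + 21147 = 26164.

26164


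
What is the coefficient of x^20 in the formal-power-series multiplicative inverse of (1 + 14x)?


The inverse is 1/(1 + 14x). Apply the geometric identity 1/(1 - y) = sum_{k>=0} y^k with y = -14x:
1/(1 + 14x) = sum_{k>=0} (-14)^k x^k.
So the coefficient of x^20 is (-14)^20 = 83668255425284801560576.

83668255425284801560576


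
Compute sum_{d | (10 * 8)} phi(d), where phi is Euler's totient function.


First, 10 * 8 = 80. One classical identity is sum_{d | n} phi(d) = n (each k in [1, n] has a unique gcd with n, and among the k's with gcd(k, n) = n/d there are phi(d) of them). So the sum equals 80. We also verify directly:
Divisors of 80: 1, 2, 4, 5, 8, 10, 16, 20, 40, 80.
phi values: 1, 1, 2, 4, 4, 4, 8, 8, 16, 32.
Sum = 80.

80


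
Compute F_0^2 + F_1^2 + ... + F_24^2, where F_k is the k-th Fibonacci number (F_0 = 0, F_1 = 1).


There is a standard identity sum_{k=0}^{N} F_k^2 = F_N * F_{N+1} (proved inductively from the telescoping relation F_k^2 = F_k F_{k+1} - F_{k-1} F_k). Then
sum_{k=0}^{24} F_k^2 = F_24 F_25 - F_0 F_0.
Computing: F_24 = 46368, F_25 = 75025.
Sum = 46368 * 75025 = 3478759200.

3478759200


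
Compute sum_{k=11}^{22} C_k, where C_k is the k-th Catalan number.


C_11 through C_22: 58786, 208012, 742900, 2674440, 9694845, 35357670, 129644790, 477638700, 1767263190, 6564120420, 24466267020, 91482563640
Sum = 58786 + 208012 + 742900 + 2674440 + 9694845 + 35357670 + 129644790 + 477638700 + 1767263190 + 6564120420 + 24466267020 + 91482563640
= 124936234413

124936234413


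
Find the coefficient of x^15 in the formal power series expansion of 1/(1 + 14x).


Write 1/(1 + c x) = 1/(1 - (-c) x) and apply the geometric-series identity
1/(1 - y) = sum_{k>=0} y^k to get 1/(1 + c x) = sum_{k>=0} (-c)^k x^k.
So the coefficient of x^k is (-c)^k = (-1)^k * c^k.
Here c = 14 and k = 15:
(-14)^15 = -1 * 155568095557812224 = -155568095557812224

-155568095557812224


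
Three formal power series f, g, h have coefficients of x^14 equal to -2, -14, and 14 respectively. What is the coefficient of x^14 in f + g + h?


Series addition is componentwise:
-2 + -14 + 14
= -2

-2


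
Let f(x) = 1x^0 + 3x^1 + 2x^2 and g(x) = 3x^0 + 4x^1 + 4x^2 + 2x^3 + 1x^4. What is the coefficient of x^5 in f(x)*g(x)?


Cauchy product at x^5:
3*1 + 2*2
= 7

7


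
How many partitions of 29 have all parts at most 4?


Using the generating function (1-x)^(-1)(1-x^2)^(-1)...(1-x^4)^(-1),
the coefficient of x^29 counts these restricted partitions.
Result = 270

270


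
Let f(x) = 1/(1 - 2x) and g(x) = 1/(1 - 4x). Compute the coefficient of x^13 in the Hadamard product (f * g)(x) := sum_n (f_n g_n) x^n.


f has coefficients f_k = 2^k and g has coefficients g_k = 4^k, so the Hadamard product has coefficient (f*g)_k = 2^k * 4^k = 8^k.
For k = 13: 8^13 = 549755813888.

549755813888


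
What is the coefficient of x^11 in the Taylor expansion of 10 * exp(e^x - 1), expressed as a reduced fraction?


exp(e^x - 1) = sum_{k>=0} Bell_k x^k / k!, where Bell_k is the k-th Bell number.
So the coefficient of x^11 is 10 * Bell_11 / 11!.
Computing: Bell_11 = 678570 and 11! = 39916800, giving
10 * 678570/39916800 = 22619/133056.

22619/133056


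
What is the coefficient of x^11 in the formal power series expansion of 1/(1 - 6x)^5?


The general identity 1/(1 - c x)^r = sum_{k>=0} c^k C(k + r - 1, r - 1) x^k follows by substituting y = c x into 1/(1 - y)^r = sum_{k>=0} C(k + r - 1, r - 1) y^k.
For c = 6, r = 5, k = 11:
6^11 * C(15, 4) = 362797056 * 1365 = 495217981440.

495217981440


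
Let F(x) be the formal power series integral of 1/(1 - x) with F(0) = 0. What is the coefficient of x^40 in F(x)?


1/(1 - x) = sum_{k>=0} x^k. Integrating termwise and using F(0) = 0 gives
F(x) = sum_{k>=0} x^(k+1) / (k+1) = sum_{m>=1} x^m / m = -ln(1 - x).
So the coefficient of x^40 is 1/40 = 1/40.

1/40


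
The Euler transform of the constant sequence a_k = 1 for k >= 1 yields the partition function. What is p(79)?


The Euler transform converts the sequence a_k = 1 into the number of integer partitions.
Using the recurrence or dynamic programming:
p(79) = 13848650

13848650


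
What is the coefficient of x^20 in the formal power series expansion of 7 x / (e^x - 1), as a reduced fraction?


The exponential generating function for Bernoulli numbers is
x / (e^x - 1) = sum_{k>=0} B_k x^k / k!.
So the coefficient of x^20 in 7 x / (e^x - 1) is 7 B_20 / 20!.
Computing: B_20 = -174611/330, 20! = 2432902008176640000, giving
7 * -174611/330 / 2432902008176640000 = -174611/114693951814041600000.

-174611/114693951814041600000


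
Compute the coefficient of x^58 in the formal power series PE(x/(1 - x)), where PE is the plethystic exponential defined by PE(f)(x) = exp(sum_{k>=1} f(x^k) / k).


For f(x) = x/(1 - x) we have
sum_{k>=1} f(x^k) / k = sum_{k>=1} (1/k) * x^k / (1 - x^k) = sum_{k, m >= 1} x^(k m) / k,
which after exponentiating simplifies to
PE(x/(1 - x)) = prod_{k>=1} 1 / (1 - x^k).
This is the generating function for the partition function p(n), so the coefficient of x^58 is p(58).
Computing p(58) by dynamic programming over parts 1, 2, ..., 58: p(58) = 715220.

715220


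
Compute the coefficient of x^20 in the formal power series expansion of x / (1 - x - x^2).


Let f(x) = sum_{k>=0} a_k x^k. Multiplying f(x) * (1 - x - x^2) = x and matching coefficients gives a_0 = 0, a_1 = 1, and a_k = a_{k-1} + a_{k-2} for k >= 2. These are the Fibonacci numbers F_k.
Iterating from F_0 = 0, F_1 = 1:
F_0=0, F_1=1, F_2=1, F_3=2, F_4=3, F_5=5, F_6=8, F_7=13, F_8=21, F_9=34, ...
F_20 = 6765.

6765


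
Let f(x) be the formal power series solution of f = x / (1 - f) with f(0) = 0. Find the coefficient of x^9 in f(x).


Apply Lagrange inversion: f = x * phi(f) with phi(t) = 1/(1 - t), so
[x^n] f = (1/n) [t^(n-1)] phi(t)^n = (1/n) [t^(n-1)] (1 - t)^(-n) = (1/n) C(2n - 2, n - 1) = C_{n-1}.
For n = 9: C_8 = C(16, 8) / 9 = 12870/9 = 1430 = 1430.

1430


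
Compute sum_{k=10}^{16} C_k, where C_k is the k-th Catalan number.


C_10 through C_16: 16796, 58786, 208012, 742900, 2674440, 9694845, 35357670
Sum = 16796 + 58786 + 208012 + 742900 + 2674440 + 9694845 + 35357670
= 48753449

48753449


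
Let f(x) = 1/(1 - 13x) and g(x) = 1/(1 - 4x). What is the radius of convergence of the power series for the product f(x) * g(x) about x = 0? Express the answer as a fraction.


The radius of 1/(1 - 13x) is 1/13 (nearest singularity at x = 1/13), and the radius of 1/(1 - 4x) is 1/4.
The product f(x)*g(x) = 1/((1 - 13x)(1 - 4x)) has singularities at both 1/13 and 1/4, so its radius of convergence is the distance to the nearest one:
min(1/13, 1/4) = 1/13.

1/13


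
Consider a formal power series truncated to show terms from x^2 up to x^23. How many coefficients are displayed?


From x^2 to x^23 inclusive, the count is 23 - 2 + 1 = 22.

22


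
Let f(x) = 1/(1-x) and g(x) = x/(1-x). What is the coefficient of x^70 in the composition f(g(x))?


First simplify the composition: f(g(x)) = 1/(1 - x/(1-x)) = (1-x)/((1-x) - x) = (1-x)/(1-2x).
Now extract the coefficient. Write (1-x)/(1-2x) = 1/(1-2x) - x/(1-2x).
The coefficient of x^n in 1/(1-2x) is 2^n, and in x/(1-2x) is 2^(n-1) (for n >= 1).
So the coefficient of x^70 is 2^70 - 2^69 = 1180591620717411303424 - 590295810358705651712 = 590295810358705651712.

590295810358705651712


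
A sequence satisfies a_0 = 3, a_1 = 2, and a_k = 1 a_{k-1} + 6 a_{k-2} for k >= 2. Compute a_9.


The characteristic equation is t^2 - 1 t - 6 = 0, with roots r_1 = 3 and r_2 = -2 (so c_1 = r_1 + r_2, c_2 = -r_1 r_2 as required).
One can use the closed form a_n = A r_1^n + B r_2^n, but direct iteration is more reliable:
a_0 = 3, a_1 = 2, a_2 = 20, a_3 = 32, a_4 = 152, a_5 = 344, a_6 = 1256, a_7 = 3320, a_8 = 10856, a_9 = 30776.
So a_9 = 30776.

30776


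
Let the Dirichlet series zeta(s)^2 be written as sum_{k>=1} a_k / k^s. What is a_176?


The Dirichlet convolution of the constant function 1 with itself gives (1 * 1)(k) = sum_{d | k} 1 = d(k), the number of positive divisors of k.
Since zeta(s) = sum_{k>=1} 1/k^s, we have zeta(s)^2 = sum_{k>=1} d(k)/k^s, so a_k = d(k).
For k = 176: the divisors are 1, 2, 4, 8, 11, 16, 22, 44, 88, 176.
Count = 10.

10


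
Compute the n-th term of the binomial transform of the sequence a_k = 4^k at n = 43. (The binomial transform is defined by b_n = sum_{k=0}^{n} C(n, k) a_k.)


With a_k = 4^k, b_n = sum_{k=0}^{n} C(n, k) 4^k = (1 + 4)^n by the binomial theorem.
For n = 43: (1 + 4)^43 = 5^43 = 1136868377216160297393798828125.

1136868377216160297393798828125


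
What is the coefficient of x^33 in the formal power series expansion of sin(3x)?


The Maclaurin series is sin(t) = sum_{k>=0} (-1)^k t^(2k+1) / (2k+1)!, so substituting t = 3x, only odd powers of x are nonzero, with coefficient of x^(2k+1) equal to (-1)^k 3^(2k+1) / (2k+1)!.
Write 33 = 2*16 + 1, giving the coefficient (-1)^16 * 3^33 / 33! = 5559060566555523/8683317618811886495518194401280000000 = 387420489/605155334745140274135040000000.

387420489/605155334745140274135040000000


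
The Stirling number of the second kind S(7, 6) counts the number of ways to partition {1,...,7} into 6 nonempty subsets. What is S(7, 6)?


Using the explicit formula S(n,k) = (1/k!) sum_{j=0}^{k} (-1)^(k-j) C(k,j) j^n:
S(7, 6) = 21
Equivalently, S(n,k) is n! times the coefficient of x^n in the EGF (e^x - 1)^k / k!.

21


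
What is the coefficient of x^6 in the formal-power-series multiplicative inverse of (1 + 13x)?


The inverse is 1/(1 + 13x). Apply the geometric identity 1/(1 - y) = sum_{k>=0} y^k with y = -13x:
1/(1 + 13x) = sum_{k>=0} (-13)^k x^k.
So the coefficient of x^6 is (-13)^6 = 4826809.

4826809


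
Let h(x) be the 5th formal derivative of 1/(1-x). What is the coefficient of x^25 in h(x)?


Differentiating 5 times: d^5/dx^5 [1/(1-x)] = 5!/(1-x)^6.
The expansion 1/(1-x)^6 = sum_{k>=0} C(k+5, 5) x^k, so the coefficient of x^n in 5!/(1-x)^6 is 5! * C(n+5, 5).
For n = 25: 120 * C(30, 5) = 120 * 142506 = 17100720

17100720


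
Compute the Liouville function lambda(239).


The Liouville function is lambda(k) = (-1)^Omega(k), where Omega(k) counts the prime factors of k with multiplicity.
Factoring: 239 = 239, so Omega(239) = 1.
lambda(239) = (-1)^1 = -1.

-1


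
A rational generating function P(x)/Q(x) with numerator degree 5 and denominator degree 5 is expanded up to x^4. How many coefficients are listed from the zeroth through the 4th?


Expanding up to x^4 gives the coefficients for x^0, x^1, ..., x^4.
That is 4 + 1 = 5 coefficients in total.

5


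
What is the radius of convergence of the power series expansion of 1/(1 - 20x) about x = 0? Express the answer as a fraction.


Expanding 1/(1 - 20x) = sum_{k>=0} 20^k x^k, the series converges when |20x| < 1, i.e., |x| < 1/20.
So the radius of convergence is 1/20 = 1/20.

1/20


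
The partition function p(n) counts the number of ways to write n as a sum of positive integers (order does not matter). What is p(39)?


Using the generating function prod_{k>=1} 1/(1-x^k), we compute p(39).
By dynamic programming over parts 1 through 39:
p(39) = 31185

31185


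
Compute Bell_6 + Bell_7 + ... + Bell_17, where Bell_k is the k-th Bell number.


Recall Bell_k counts set partitions of a k-set (with Bell_0 = 1 by convention).
Bell_6 through Bell_17: 203, 877, 4140, 21147, 115975, 678570, 4213597, 27644437, 190899322, 1382958545, 10480142147, 82864869804
Sum = 203 + 877 + 4140 + 21147 + 115975 + 678570 + 4213597 + 27644437 + 190899322 + 1382958545 + 10480142147 + 82864869804 = 94951548764.

94951548764


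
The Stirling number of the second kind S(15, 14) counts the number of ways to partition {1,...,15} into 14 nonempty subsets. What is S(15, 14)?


Using the explicit formula S(n,k) = (1/k!) sum_{j=0}^{k} (-1)^(k-j) C(k,j) j^n:
S(15, 14) = 105
Equivalently, S(n,k) is n! times the coefficient of x^n in the EGF (e^x - 1)^k / k!.

105
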